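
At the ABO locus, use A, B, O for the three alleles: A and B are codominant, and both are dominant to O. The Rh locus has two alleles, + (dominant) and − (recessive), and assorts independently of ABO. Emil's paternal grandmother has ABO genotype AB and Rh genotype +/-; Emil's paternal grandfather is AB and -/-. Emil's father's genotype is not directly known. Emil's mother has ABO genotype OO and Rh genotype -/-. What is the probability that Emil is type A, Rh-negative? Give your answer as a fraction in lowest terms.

Emil's father's ABO genotype from AB × AB: 1/4 AA, 1/2 AB, 1/4 BB.
Crossing each possibility with the mother OO and summing P(type A): 1/4·1 + 1/2·1/2 + 1/4·0 = 1/2.
Similarly for Rh via the father's Rh distribution: P(Rh-) = 3/4.
Independent loci: 1/2 × 3/4 = 3/8.

3/8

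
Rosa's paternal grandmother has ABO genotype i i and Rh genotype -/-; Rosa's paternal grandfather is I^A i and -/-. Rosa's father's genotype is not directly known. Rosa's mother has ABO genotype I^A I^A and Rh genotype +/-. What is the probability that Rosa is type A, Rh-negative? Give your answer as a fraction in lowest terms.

Rosa's father's ABO genotype from i i × I^A i: 1/2 I^A i, 1/2 i i.
Crossing each possibility with the mother I^A I^A and summing P(type A): 1/2·1 + 1/2·1 = 1.
Similarly for Rh via the father's Rh distribution: P(Rh-) = 1/2.
Independent loci: 1 × 1/2 = 1/2.

1/2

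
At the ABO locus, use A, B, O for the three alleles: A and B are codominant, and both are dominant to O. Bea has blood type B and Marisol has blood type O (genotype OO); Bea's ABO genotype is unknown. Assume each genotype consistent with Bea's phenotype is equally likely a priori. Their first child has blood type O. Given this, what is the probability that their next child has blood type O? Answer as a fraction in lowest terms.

Possible genotypes: Bea ∈ {BB, BO}; Marisol ∈ {OO}.
Weight each parental genotype pair by prior × P(type-O child):
  BO × OO: posterior weight 1; P(next child type O) = 1/2.
Weighted sum = 1/2.

1/2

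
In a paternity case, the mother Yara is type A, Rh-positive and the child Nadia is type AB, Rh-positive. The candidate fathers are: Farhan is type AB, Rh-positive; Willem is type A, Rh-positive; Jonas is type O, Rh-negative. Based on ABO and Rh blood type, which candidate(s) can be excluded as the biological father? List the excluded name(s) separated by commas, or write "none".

A candidate is excluded only if no genotype consistent with his phenotype could produce a type AB, Rh-positive child with a type A, Rh-positive mother.
Willem (type A, Rh+): no genotype consistent with that phenotype can produce a type-AB Rh+ child with a type-A mother.
Jonas (type O, Rh-): no genotype consistent with that phenotype can produce a type-AB Rh+ child with a type-A mother.

Willem, Jonas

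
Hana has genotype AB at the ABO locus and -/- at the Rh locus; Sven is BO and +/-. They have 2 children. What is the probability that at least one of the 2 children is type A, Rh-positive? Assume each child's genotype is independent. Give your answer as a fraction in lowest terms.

ABO cross AB × BO → 1/4 A, 1/2 B, 1/4 AB.
Rh cross -/- × +/- → 1/2 Rh+, 1/2 Rh-; so P(type A, Rh-positive) = 1/4 × 1/2 = 1/8 per child.
P(none) = (7/8)^2 = 49/64; P(at least one) = 1 − 49/64 = 15/64.

15/64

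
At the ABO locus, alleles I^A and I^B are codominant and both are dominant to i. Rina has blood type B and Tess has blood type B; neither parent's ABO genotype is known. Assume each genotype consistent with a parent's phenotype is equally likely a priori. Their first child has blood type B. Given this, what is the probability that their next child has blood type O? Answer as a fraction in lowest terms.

Possible genotypes: Rina ∈ {I^B I^B, I^B i}; Tess ∈ {I^B I^B, I^B i}.
Weight each parental genotype pair by prior × P(type-B child):
  I^B I^B × I^B I^B: posterior weight 4/15; P(next child type O) = 0.
  I^B I^B × I^B i: posterior weight 4/15; P(next child type O) = 0.
  I^B i × I^B I^B: posterior weight 4/15; P(next child type O) = 0.
  I^B i × I^B i: posterior weight 1/5; P(next child type O) = 1/4.
Weighted sum = 1/20.

1/20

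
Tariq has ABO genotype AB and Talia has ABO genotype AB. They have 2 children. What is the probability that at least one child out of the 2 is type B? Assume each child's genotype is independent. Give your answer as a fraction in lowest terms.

7/16

ABO cross AB × AB → 1/4 A, 1/4 B, 1/2 AB.
So P(type B) = 1/4 per child.
P(none) = (3/4)^2 = 9/16; P(at least one) = 1 − 9/16 = 7/16.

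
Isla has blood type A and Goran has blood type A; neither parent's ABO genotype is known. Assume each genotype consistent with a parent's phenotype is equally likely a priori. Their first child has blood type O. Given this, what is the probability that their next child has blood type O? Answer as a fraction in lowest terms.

1/4

Possible genotypes: Isla ∈ {AA, AO}; Goran ∈ {AA, AO}.
Weight each parental genotype pair by prior × P(type-O child):
  AO × AO: posterior weight 1; P(next child type O) = 1/4.
Weighted sum = 1/4.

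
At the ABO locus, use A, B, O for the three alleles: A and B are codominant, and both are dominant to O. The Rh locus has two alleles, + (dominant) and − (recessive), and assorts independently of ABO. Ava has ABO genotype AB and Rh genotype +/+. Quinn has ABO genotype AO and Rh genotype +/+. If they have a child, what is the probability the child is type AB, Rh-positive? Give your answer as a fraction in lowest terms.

ABO cross AB × AO → offspring phenotypes: 1/2 A, 1/4 B, 1/4 AB.
Rh cross +/+ × +/+ → 1 Rh+.
Independent loci: P(type AB, Rh-positive) = 1/4 × 1 = 1/4.

1/4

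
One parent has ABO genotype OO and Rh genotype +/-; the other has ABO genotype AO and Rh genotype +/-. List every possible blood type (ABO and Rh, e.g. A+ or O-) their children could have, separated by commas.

Gametes from OO × AO give offspring ABO genotypes AO, OO, i.e. phenotypes O, A.
Rh cross +/- × +/- → phenotypes Rh+, Rh-.
Combining independently: O+, O-, A+, A-.

O+, O-, A+, A-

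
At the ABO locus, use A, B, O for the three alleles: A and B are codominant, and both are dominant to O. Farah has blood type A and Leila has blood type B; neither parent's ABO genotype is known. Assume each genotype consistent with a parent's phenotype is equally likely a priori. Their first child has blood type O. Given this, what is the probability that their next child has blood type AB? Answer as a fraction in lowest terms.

Possible genotypes: Farah ∈ {AA, AO}; Leila ∈ {BB, BO}.
Weight each parental genotype pair by prior × P(type-O child):
  AO × BO: posterior weight 1; P(next child type AB) = 1/4.
Weighted sum = 1/4.

1/4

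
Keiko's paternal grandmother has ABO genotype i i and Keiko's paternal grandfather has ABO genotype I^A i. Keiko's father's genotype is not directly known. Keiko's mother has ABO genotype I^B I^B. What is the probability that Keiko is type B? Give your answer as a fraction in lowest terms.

Keiko's father's ABO genotype from i i × I^A i: 1/2 I^A i, 1/2 i i.
Crossing each possibility with the mother I^B I^B and summing P(type B): 1/2·1/2 + 1/2·1 = 3/4.

3/4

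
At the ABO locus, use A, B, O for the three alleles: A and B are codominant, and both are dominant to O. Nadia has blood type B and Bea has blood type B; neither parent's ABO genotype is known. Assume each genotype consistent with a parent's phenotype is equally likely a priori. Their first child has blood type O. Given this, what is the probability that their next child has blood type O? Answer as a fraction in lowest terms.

Possible genotypes: Nadia ∈ {BB, BO}; Bea ∈ {BB, BO}.
Weight each parental genotype pair by prior × P(type-O child):
  BO × BO: posterior weight 1; P(next child type O) = 1/4.
Weighted sum = 1/4.

1/4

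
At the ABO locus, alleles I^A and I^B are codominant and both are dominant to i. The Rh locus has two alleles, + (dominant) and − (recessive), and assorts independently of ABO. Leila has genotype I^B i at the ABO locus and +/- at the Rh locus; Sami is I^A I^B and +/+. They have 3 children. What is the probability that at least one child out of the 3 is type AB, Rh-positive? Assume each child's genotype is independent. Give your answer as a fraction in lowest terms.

ABO cross I^B i × I^A I^B → 1/4 A, 1/2 B, 1/4 AB.
Rh cross +/- × +/+ → 1 Rh+; so P(type AB, Rh-positive) = 1/4 × 1 = 1/4 per child.
P(none) = (3/4)^3 = 27/64; P(at least one) = 1 − 27/64 = 37/64.

37/64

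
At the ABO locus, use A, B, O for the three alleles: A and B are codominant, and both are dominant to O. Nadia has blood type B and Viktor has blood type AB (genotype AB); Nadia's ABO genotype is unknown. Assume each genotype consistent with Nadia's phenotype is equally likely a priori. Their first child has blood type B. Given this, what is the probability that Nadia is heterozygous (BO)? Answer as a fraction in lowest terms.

1/2

Possible genotypes: Nadia ∈ {BB, BO}; Viktor ∈ {AB}.
Weight each parental genotype pair by prior × P(type-B child):
  BB × AB: posterior weight 1/2.
  BO × AB: posterior weight 1/2.
Sum the posterior weight over pairs where Nadia is BO: 1/2.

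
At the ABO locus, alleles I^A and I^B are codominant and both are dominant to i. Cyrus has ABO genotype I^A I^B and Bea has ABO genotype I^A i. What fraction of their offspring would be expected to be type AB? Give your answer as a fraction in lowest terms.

ABO cross I^A I^B × I^A i → offspring phenotypes: 1/2 A, 1/4 B, 1/4 AB.
So P(type AB) = 1/4.

1/4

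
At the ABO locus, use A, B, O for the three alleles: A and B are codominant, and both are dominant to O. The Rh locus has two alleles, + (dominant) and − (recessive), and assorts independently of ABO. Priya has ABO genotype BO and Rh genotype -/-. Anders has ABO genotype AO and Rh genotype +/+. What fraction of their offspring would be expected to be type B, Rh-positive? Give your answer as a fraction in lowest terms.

ABO cross BO × AO → offspring phenotypes: 1/4 O, 1/4 A, 1/4 B, 1/4 AB.
Rh cross -/- × +/+ → 1 Rh+.
Independent loci: P(type B, Rh-positive) = 1/4 × 1 = 1/4.

1/4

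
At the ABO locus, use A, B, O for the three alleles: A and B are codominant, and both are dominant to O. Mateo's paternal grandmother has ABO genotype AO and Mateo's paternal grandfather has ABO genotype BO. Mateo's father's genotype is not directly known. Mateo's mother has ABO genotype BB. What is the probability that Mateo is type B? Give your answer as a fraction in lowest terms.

3/4

Mateo's father's ABO genotype from AO × BO: 1/4 AB, 1/4 AO, 1/4 BO, 1/4 OO.
Crossing each possibility with the mother BB and summing P(type B): 1/4·1/2 + 1/4·1/2 + 1/4·1 + 1/4·1 = 3/4.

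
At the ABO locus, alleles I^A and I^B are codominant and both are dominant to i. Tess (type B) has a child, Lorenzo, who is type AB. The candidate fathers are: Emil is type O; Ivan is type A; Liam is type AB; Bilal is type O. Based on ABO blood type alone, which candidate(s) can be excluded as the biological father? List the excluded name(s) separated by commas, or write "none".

Emil, Bilal

A candidate is excluded only if no genotype consistent with his phenotype could produce a type AB child with a type B mother.
Emil (type O): no genotype consistent with that phenotype can produce a type-AB child with a type-B mother.
Bilal (type O): no genotype consistent with that phenotype can produce a type-AB child with a type-B mother.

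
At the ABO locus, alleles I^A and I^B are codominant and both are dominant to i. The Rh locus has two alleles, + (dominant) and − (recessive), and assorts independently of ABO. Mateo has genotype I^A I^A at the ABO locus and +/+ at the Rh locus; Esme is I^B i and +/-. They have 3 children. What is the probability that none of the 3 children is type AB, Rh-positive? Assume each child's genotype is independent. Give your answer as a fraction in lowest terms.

ABO cross I^A I^A × I^B i → 1/2 A, 1/2 AB.
Rh cross +/+ × +/- → 1 Rh+; so P(type AB, Rh-positive) = 1/2 × 1 = 1/2 per child.
P(not type AB, Rh-positive) = 1/2 for one child; (1/2)^3 = 1/8.

1/8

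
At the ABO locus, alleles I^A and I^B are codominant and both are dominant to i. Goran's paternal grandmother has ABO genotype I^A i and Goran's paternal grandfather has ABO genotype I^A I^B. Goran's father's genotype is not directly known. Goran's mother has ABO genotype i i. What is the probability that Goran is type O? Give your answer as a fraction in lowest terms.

Goran's father's ABO genotype from I^A i × I^A I^B: 1/4 I^A I^A, 1/4 I^A I^B, 1/4 I^A i, 1/4 I^B i.
Crossing each possibility with the mother i i and summing P(type O): 1/4·0 + 1/4·0 + 1/4·1/2 + 1/4·1/2 = 1/4.

1/4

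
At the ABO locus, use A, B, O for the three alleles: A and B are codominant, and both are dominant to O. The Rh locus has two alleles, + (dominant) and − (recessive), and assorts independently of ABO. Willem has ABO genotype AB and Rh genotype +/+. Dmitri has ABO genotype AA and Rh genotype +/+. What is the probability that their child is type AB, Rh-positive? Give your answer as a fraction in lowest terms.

ABO cross AB × AA → offspring phenotypes: 1/2 A, 1/2 AB.
Rh cross +/+ × +/+ → 1 Rh+.
Independent loci: P(type AB, Rh-positive) = 1/2 × 1 = 1/2.

1/2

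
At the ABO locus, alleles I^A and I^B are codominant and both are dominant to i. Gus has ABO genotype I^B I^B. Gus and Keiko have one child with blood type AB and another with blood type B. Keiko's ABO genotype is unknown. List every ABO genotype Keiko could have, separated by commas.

I^A I^B, I^A i

For each candidate genotype of Keiko, check whether crossing it with I^B I^B can produce every observed child phenotype.
  I^A I^A → possible child types {AB} ✗
  I^A I^B → possible child types {B, AB} ✓
  I^A i → possible child types {B, AB} ✓
  I^B I^B → possible child types {B} ✗
  I^B i → possible child types {B} ✗
  i i → possible child types {B} ✗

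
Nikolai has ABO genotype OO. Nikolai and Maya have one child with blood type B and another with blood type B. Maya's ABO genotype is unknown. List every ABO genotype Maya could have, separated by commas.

For each candidate genotype of Maya, check whether crossing it with OO can produce every observed child phenotype.
  AA → possible child types {A} ✗
  AB → possible child types {A, B} ✓
  AO → possible child types {O, A} ✗
  BB → possible child types {B} ✓
  BO → possible child types {O, B} ✓
  OO → possible child types {O} ✗

AB, BB, BO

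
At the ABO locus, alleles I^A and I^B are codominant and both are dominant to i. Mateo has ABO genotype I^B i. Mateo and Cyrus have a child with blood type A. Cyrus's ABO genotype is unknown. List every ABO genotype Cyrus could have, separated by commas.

I^A I^A, I^A I^B, I^A i

For each candidate genotype of Cyrus, check whether crossing it with I^B i can produce every observed child phenotype.
  I^A I^A → possible child types {A, AB} ✓
  I^A I^B → possible child types {A, B, AB} ✓
  I^A i → possible child types {O, A, B, AB} ✓
  I^B I^B → possible child types {B} ✗
  I^B i → possible child types {O, B} ✗
  i i → possible child types {O, B} ✗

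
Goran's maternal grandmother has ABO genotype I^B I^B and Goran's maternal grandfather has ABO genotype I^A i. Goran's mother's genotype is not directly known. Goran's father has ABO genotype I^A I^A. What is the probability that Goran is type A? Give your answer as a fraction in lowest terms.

Goran's mother's ABO genotype from I^B I^B × I^A i: 1/2 I^A I^B, 1/2 I^B i.
Crossing each possibility with the father I^A I^A and summing P(type A): 1/2·1/2 + 1/2·1/2 = 1/2.

1/2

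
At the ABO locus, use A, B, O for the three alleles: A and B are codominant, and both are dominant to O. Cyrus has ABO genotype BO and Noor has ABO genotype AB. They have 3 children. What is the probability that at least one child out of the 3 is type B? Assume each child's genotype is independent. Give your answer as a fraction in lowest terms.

7/8

ABO cross BO × AB → 1/4 A, 1/2 B, 1/4 AB.
So P(type B) = 1/2 per child.
P(none) = (1/2)^3 = 1/8; P(at least one) = 1 − 1/8 = 7/8.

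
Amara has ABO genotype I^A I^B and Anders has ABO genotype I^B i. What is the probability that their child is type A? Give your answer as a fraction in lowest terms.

1/4

ABO cross I^A I^B × I^B i → offspring phenotypes: 1/4 A, 1/2 B, 1/4 AB.
So P(type A) = 1/4.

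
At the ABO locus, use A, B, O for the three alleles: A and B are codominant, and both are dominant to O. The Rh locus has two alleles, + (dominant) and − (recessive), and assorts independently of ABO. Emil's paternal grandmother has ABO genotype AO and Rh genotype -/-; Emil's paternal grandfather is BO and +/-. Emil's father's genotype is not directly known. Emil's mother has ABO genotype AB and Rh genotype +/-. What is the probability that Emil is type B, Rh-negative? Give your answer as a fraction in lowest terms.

9/64

Emil's father's ABO genotype from AO × BO: 1/4 AB, 1/4 AO, 1/4 BO, 1/4 OO.
Crossing each possibility with the mother AB and summing P(type B): 1/4·1/4 + 1/4·1/4 + 1/4·1/2 + 1/4·1/2 = 3/8.
Similarly for Rh via the father's Rh distribution: P(Rh-) = 3/8.
Independent loci: 3/8 × 3/8 = 9/64.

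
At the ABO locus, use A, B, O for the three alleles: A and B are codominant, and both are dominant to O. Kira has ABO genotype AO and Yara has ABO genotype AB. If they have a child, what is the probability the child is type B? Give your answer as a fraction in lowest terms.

ABO cross AO × AB → offspring phenotypes: 1/2 A, 1/4 B, 1/4 AB.
So P(type B) = 1/4.

1/4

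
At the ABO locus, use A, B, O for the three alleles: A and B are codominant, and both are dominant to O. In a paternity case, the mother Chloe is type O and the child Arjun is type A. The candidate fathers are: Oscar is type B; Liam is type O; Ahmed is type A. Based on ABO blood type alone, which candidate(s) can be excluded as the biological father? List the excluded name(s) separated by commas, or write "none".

Oscar, Liam

A candidate is excluded only if no genotype consistent with his phenotype could produce a type A child with a type O mother.
Oscar (type B): no genotype consistent with that phenotype can produce a type-A child with a type-O mother.
Liam (type O): no genotype consistent with that phenotype can produce a type-A child with a type-O mother.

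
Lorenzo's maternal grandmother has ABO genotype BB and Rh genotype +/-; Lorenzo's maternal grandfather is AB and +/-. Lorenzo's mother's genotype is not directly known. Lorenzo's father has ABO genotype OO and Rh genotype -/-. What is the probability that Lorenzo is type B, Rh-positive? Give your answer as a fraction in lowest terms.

3/8

Lorenzo's mother's ABO genotype from BB × AB: 1/2 AB, 1/2 BB.
Crossing each possibility with the father OO and summing P(type B): 1/2·1/2 + 1/2·1 = 3/4.
Similarly for Rh via the mother's Rh distribution: P(Rh+) = 1/2.
Independent loci: 3/4 × 1/2 = 3/8.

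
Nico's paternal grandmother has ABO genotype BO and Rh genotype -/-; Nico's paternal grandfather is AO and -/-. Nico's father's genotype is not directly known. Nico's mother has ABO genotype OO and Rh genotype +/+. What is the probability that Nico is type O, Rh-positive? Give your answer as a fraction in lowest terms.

Nico's father's ABO genotype from BO × AO: 1/4 AB, 1/4 AO, 1/4 BO, 1/4 OO.
Crossing each possibility with the mother OO and summing P(type O): 1/4·0 + 1/4·1/2 + 1/4·1/2 + 1/4·1 = 1/2.
Similarly for Rh via the father's Rh distribution: P(Rh+) = 1.
Independent loci: 1/2 × 1 = 1/2.

1/2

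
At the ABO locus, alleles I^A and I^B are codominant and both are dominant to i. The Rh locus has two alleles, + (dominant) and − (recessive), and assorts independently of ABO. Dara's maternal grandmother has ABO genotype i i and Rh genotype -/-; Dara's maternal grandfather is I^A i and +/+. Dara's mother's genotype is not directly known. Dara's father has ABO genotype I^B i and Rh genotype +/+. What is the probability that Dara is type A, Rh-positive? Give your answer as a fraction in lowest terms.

1/8

Dara's mother's ABO genotype from i i × I^A i: 1/2 I^A i, 1/2 i i.
Crossing each possibility with the father I^B i and summing P(type A): 1/2·1/4 + 1/2·0 = 1/8.
Similarly for Rh via the mother's Rh distribution: P(Rh+) = 1.
Independent loci: 1/8 × 1 = 1/8.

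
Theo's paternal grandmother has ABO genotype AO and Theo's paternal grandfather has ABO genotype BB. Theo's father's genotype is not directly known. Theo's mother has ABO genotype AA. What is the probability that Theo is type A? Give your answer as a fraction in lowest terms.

Theo's father's ABO genotype from AO × BB: 1/2 AB, 1/2 BO.
Crossing each possibility with the mother AA and summing P(type A): 1/2·1/2 + 1/2·1/2 = 1/2.

1/2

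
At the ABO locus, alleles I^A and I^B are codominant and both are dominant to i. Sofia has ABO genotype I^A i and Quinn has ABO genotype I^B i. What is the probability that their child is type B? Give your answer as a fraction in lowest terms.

ABO cross I^A i × I^B i → offspring phenotypes: 1/4 O, 1/4 A, 1/4 B, 1/4 AB.
So P(type B) = 1/4.

1/4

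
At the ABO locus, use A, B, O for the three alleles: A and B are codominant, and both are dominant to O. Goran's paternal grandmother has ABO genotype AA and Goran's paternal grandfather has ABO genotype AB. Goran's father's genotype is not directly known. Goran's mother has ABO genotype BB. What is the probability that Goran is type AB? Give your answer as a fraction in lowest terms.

Goran's father's ABO genotype from AA × AB: 1/2 AA, 1/2 AB.
Crossing each possibility with the mother BB and summing P(type AB): 1/2·1 + 1/2·1/2 = 3/4.

3/4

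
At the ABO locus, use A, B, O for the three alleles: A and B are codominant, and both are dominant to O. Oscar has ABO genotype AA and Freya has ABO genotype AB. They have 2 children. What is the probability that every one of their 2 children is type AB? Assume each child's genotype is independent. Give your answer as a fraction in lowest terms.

1/4

ABO cross AA × AB → 1/2 A, 1/2 AB.
So P(type AB) = 1/2 per child.
All 2 independent: (1/2)^2 = 1/4.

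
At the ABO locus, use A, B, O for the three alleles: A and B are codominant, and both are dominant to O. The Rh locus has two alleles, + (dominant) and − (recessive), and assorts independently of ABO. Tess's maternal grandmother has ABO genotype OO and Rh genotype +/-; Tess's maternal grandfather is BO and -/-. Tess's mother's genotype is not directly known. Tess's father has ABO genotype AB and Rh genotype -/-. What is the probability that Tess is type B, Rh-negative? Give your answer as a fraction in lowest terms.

3/8

Tess's mother's ABO genotype from OO × BO: 1/2 BO, 1/2 OO.
Crossing each possibility with the father AB and summing P(type B): 1/2·1/2 + 1/2·1/2 = 1/2.
Similarly for Rh via the mother's Rh distribution: P(Rh-) = 3/4.
Independent loci: 1/2 × 3/4 = 3/8.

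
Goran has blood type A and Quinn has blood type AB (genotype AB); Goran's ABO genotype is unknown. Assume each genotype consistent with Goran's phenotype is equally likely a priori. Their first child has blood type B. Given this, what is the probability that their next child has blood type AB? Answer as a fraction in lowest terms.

Possible genotypes: Goran ∈ {AA, AO}; Quinn ∈ {AB}.
Weight each parental genotype pair by prior × P(type-B child):
  AO × AB: posterior weight 1; P(next child type AB) = 1/4.
Weighted sum = 1/4.

1/4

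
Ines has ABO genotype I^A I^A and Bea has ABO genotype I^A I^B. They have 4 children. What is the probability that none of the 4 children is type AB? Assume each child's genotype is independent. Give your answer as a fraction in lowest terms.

1/16

ABO cross I^A I^A × I^A I^B → 1/2 A, 1/2 AB.
So P(type AB) = 1/2 per child.
P(not type AB) = 1/2 for one child; (1/2)^4 = 1/16.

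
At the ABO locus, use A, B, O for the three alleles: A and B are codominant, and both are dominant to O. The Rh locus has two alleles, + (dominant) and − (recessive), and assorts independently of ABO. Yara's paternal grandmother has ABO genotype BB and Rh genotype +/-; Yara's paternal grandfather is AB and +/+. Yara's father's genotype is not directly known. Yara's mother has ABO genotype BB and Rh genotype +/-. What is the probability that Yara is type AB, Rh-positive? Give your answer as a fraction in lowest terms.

Yara's father's ABO genotype from BB × AB: 1/2 AB, 1/2 BB.
Crossing each possibility with the mother BB and summing P(type AB): 1/2·1/2 + 1/2·0 = 1/4.
Similarly for Rh via the father's Rh distribution: P(Rh+) = 7/8.
Independent loci: 1/4 × 7/8 = 7/32.

7/32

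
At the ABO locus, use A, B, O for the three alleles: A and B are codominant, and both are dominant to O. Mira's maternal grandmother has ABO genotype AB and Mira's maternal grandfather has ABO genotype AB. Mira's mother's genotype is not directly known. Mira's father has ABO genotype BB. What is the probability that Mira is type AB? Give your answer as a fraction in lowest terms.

Mira's mother's ABO genotype from AB × AB: 1/4 AA, 1/2 AB, 1/4 BB.
Crossing each possibility with the father BB and summing P(type AB): 1/4·1 + 1/2·1/2 + 1/4·0 = 1/2.

1/2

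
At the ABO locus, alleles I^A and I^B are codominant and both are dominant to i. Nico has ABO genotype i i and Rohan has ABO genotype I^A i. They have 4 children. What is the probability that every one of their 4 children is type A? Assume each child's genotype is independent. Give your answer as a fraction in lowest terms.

1/16

ABO cross i i × I^A i → 1/2 O, 1/2 A.
So P(type A) = 1/2 per child.
All 4 independent: (1/2)^4 = 1/16.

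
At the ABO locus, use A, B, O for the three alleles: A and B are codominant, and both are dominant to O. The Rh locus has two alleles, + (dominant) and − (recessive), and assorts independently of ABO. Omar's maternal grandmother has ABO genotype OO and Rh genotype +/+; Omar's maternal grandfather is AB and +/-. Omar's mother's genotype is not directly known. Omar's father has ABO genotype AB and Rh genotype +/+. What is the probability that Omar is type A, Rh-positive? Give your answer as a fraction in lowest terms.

3/8

Omar's mother's ABO genotype from OO × AB: 1/2 AO, 1/2 BO.
Crossing each possibility with the father AB and summing P(type A): 1/2·1/2 + 1/2·1/4 = 3/8.
Similarly for Rh via the mother's Rh distribution: P(Rh+) = 1.
Independent loci: 3/8 × 1 = 3/8.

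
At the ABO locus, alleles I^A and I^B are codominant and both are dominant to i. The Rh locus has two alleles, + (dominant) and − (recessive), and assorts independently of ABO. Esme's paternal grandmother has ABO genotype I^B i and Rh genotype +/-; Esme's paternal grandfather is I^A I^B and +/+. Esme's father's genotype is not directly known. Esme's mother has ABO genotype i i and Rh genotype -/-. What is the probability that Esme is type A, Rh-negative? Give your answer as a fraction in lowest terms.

Esme's father's ABO genotype from I^B i × I^A I^B: 1/4 I^A I^B, 1/4 I^A i, 1/4 I^B I^B, 1/4 I^B i.
Crossing each possibility with the mother i i and summing P(type A): 1/4·1/2 + 1/4·1/2 + 1/4·0 + 1/4·0 = 1/4.
Similarly for Rh via the father's Rh distribution: P(Rh-) = 1/4.
Independent loci: 1/4 × 1/4 = 1/16.

1/16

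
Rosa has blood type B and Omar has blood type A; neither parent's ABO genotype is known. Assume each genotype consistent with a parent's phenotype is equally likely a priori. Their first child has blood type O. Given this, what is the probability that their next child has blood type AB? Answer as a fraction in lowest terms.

1/4

Possible genotypes: Rosa ∈ {BB, BO}; Omar ∈ {AA, AO}.
Weight each parental genotype pair by prior × P(type-O child):
  BO × AO: posterior weight 1; P(next child type AB) = 1/4.
Weighted sum = 1/4.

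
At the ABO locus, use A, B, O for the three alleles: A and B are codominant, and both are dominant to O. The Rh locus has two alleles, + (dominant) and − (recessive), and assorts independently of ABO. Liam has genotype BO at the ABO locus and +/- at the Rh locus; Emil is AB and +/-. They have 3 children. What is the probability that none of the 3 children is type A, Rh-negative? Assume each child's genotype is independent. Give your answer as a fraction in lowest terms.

ABO cross BO × AB → 1/4 A, 1/2 B, 1/4 AB.
Rh cross +/- × +/- → 3/4 Rh+, 1/4 Rh-; so P(type A, Rh-negative) = 1/4 × 1/4 = 1/16 per child.
P(not type A, Rh-negative) = 15/16 for one child; (15/16)^3 = 3375/4096.

3375/4096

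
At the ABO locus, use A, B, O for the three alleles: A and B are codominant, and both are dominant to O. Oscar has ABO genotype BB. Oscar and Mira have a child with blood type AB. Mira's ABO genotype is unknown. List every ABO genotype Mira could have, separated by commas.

AA, AB, AO

For each candidate genotype of Mira, check whether crossing it with BB can produce every observed child phenotype.
  AA → possible child types {AB} ✓
  AB → possible child types {B, AB} ✓
  AO → possible child types {B, AB} ✓
  BB → possible child types {B} ✗
  BO → possible child types {B} ✗
  OO → possible child types {B} ✗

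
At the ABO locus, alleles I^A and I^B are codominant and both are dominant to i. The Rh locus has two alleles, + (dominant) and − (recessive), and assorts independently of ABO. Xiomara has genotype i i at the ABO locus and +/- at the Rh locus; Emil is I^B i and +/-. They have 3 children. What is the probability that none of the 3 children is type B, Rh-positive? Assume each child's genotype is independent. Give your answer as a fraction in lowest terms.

ABO cross i i × I^B i → 1/2 O, 1/2 B.
Rh cross +/- × +/- → 3/4 Rh+, 1/4 Rh-; so P(type B, Rh-positive) = 1/2 × 3/4 = 3/8 per child.
P(not type B, Rh-positive) = 5/8 for one child; (5/8)^3 = 125/512.

125/512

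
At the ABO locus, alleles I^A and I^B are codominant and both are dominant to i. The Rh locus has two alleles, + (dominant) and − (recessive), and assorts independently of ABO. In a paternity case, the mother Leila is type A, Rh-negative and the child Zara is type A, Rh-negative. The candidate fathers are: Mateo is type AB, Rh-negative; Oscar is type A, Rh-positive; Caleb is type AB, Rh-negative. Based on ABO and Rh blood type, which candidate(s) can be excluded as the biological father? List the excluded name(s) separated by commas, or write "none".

A candidate is excluded only if no genotype consistent with his phenotype could produce a type A, Rh-negative child with a type A, Rh-negative mother.
Every candidate has at least one consistent genotype combination, so none can be excluded.

none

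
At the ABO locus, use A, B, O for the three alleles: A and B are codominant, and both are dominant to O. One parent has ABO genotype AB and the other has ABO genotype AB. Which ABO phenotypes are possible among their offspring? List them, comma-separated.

A, B, AB

Gametes from AB × AB give offspring ABO genotypes AA, AB, BB, i.e. phenotypes A, B, AB.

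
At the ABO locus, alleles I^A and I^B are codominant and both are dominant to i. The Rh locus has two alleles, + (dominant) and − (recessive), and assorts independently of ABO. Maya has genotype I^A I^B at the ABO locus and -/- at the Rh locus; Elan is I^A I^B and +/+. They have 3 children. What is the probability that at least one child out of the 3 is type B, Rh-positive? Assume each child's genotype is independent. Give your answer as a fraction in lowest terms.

37/64

ABO cross I^A I^B × I^A I^B → 1/4 A, 1/4 B, 1/2 AB.
Rh cross -/- × +/+ → 1 Rh+; so P(type B, Rh-positive) = 1/4 × 1 = 1/4 per child.
P(none) = (3/4)^3 = 27/64; P(at least one) = 1 − 27/64 = 37/64.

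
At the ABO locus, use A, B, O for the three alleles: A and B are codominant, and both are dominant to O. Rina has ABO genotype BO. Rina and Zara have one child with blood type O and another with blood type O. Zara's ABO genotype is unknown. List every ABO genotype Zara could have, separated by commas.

For each candidate genotype of Zara, check whether crossing it with BO can produce every observed child phenotype.
  AA → possible child types {A, AB} ✗
  AB → possible child types {A, B, AB} ✗
  AO → possible child types {O, A, B, AB} ✓
  BB → possible child types {B} ✗
  BO → possible child types {O, B} ✓
  OO → possible child types {O, B} ✓

AO, BO, OO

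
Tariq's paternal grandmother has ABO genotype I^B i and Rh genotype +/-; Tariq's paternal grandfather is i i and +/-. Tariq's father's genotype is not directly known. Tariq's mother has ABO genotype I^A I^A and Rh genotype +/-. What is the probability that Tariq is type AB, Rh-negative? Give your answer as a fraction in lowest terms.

1/16

Tariq's father's ABO genotype from I^B i × i i: 1/2 I^B i, 1/2 i i.
Crossing each possibility with the mother I^A I^A and summing P(type AB): 1/2·1/2 + 1/2·0 = 1/4.
Similarly for Rh via the father's Rh distribution: P(Rh-) = 1/4.
Independent loci: 1/4 × 1/4 = 1/16.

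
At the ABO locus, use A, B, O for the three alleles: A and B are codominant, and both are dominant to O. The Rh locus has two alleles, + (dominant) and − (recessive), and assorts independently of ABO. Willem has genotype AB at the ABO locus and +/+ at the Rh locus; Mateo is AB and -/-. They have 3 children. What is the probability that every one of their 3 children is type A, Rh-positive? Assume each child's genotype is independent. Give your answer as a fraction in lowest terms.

ABO cross AB × AB → 1/4 A, 1/4 B, 1/2 AB.
Rh cross +/+ × -/- → 1 Rh+; so P(type A, Rh-positive) = 1/4 × 1 = 1/4 per child.
All 3 independent: (1/4)^3 = 1/64.

1/64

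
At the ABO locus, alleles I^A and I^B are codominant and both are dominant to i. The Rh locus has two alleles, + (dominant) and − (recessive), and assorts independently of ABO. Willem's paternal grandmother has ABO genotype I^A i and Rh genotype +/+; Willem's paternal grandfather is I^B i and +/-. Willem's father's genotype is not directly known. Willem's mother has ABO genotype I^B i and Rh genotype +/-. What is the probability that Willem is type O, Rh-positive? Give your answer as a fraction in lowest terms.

Willem's father's ABO genotype from I^A i × I^B i: 1/4 I^A I^B, 1/4 I^A i, 1/4 I^B i, 1/4 i i.
Crossing each possibility with the mother I^B i and summing P(type O): 1/4·0 + 1/4·1/4 + 1/4·1/4 + 1/4·1/2 = 1/4.
Similarly for Rh via the father's Rh distribution: P(Rh+) = 7/8.
Independent loci: 1/4 × 7/8 = 7/32.

7/32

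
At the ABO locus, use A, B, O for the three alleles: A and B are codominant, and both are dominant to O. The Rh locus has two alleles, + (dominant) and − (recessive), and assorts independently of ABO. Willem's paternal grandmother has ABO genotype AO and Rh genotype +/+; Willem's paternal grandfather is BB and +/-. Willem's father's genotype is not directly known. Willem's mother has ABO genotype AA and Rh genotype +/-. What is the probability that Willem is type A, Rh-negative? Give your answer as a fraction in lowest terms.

Willem's father's ABO genotype from AO × BB: 1/2 AB, 1/2 BO.
Crossing each possibility with the mother AA and summing P(type A): 1/2·1/2 + 1/2·1/2 = 1/2.
Similarly for Rh via the father's Rh distribution: P(Rh-) = 1/8.
Independent loci: 1/2 × 1/8 = 1/16.

1/16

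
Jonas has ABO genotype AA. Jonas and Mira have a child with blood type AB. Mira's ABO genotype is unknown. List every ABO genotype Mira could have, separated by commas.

AB, BB, BO

For each candidate genotype of Mira, check whether crossing it with AA can produce every observed child phenotype.
  AA → possible child types {A} ✗
  AB → possible child types {A, AB} ✓
  AO → possible child types {A} ✗
  BB → possible child types {AB} ✓
  BO → possible child types {A, AB} ✓
  OO → possible child types {A} ✗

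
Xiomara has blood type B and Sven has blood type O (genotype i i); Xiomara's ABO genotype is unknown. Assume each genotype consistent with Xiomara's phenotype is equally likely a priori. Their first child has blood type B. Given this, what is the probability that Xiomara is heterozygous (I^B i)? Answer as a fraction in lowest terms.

Possible genotypes: Xiomara ∈ {I^B I^B, I^B i}; Sven ∈ {i i}.
Weight each parental genotype pair by prior × P(type-B child):
  I^B I^B × i i: posterior weight 2/3.
  I^B i × i i: posterior weight 1/3.
Sum the posterior weight over pairs where Xiomara is I^B i: 1/3.

1/3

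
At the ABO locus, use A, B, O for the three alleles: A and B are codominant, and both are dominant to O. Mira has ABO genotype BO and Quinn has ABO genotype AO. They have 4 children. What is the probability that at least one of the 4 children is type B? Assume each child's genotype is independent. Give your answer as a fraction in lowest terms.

175/256

ABO cross BO × AO → 1/4 O, 1/4 A, 1/4 B, 1/4 AB.
So P(type B) = 1/4 per child.
P(none) = (3/4)^4 = 81/256; P(at least one) = 1 − 81/256 = 175/256.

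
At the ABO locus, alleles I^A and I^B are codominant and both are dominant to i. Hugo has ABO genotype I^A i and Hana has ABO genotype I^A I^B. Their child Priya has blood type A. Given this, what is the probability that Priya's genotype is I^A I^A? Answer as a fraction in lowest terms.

Cross I^A i × I^A I^B → 1/4 I^A I^A, 1/4 I^A I^B, 1/4 I^A i, 1/4 I^B i.
Type-A genotypes among offspring: I^A I^A (1/4), I^A i (1/4); total 1/2.
P(I^A I^A | type A) = (1/4) / (1/2) = 1/2.

1/2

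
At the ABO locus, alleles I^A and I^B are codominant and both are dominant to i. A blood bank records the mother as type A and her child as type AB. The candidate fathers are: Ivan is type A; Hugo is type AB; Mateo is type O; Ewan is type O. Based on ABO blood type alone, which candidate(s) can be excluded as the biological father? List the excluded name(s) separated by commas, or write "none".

A candidate is excluded only if no genotype consistent with his phenotype could produce a type AB child with a type A mother.
Ivan (type A): no genotype consistent with that phenotype can produce a type-AB child with a type-A mother.
Mateo (type O): no genotype consistent with that phenotype can produce a type-AB child with a type-A mother.
Ewan (type O): no genotype consistent with that phenotype can produce a type-AB child with a type-A mother.

Ivan, Mateo, Ewan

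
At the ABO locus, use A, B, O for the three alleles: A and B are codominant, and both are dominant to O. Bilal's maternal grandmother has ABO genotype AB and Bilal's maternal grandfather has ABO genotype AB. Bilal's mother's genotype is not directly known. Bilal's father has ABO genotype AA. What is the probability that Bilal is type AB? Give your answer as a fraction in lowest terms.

1/2

Bilal's mother's ABO genotype from AB × AB: 1/4 AA, 1/2 AB, 1/4 BB.
Crossing each possibility with the father AA and summing P(type AB): 1/4·0 + 1/2·1/2 + 1/4·1 = 1/2.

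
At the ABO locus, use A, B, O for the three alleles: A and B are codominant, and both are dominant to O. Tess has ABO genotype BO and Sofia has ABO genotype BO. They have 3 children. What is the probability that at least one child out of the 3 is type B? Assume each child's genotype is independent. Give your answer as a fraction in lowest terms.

ABO cross BO × BO → 1/4 O, 3/4 B.
So P(type B) = 3/4 per child.
P(none) = (1/4)^3 = 1/64; P(at least one) = 1 − 1/64 = 63/64.

63/64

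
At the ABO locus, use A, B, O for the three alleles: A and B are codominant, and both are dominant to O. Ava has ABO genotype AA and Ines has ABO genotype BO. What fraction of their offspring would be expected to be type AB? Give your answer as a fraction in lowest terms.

1/2

ABO cross AA × BO → offspring phenotypes: 1/2 A, 1/2 AB.
So P(type AB) = 1/2.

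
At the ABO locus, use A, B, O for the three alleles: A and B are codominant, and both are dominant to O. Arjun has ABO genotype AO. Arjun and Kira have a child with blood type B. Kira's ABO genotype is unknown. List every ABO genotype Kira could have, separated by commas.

AB, BB, BO

For each candidate genotype of Kira, check whether crossing it with AO can produce every observed child phenotype.
  AA → possible child types {A} ✗
  AB → possible child types {A, B, AB} ✓
  AO → possible child types {O, A} ✗
  BB → possible child types {B, AB} ✓
  BO → possible child types {O, A, B, AB} ✓
  OO → possible child types {O, A} ✗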